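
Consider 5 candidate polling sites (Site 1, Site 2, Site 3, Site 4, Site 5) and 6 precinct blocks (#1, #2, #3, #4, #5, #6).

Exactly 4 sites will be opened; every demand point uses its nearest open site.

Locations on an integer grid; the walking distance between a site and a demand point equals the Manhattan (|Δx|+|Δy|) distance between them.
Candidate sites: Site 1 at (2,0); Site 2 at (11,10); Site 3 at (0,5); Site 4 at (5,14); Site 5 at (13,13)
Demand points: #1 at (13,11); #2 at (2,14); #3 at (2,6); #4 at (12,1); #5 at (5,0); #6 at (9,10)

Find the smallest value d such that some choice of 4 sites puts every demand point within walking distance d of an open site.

Open {Site 1, Site 2, Site 3, Site 4}.
  Farthest demand point is #4 at walking distance 10 (to Site 2); all others are ≤ 10.
With {Site 1, Site 2, Site 4, Site 5} the worst case is 10.
With {Site 2, Site 3, Site 4, Site 5} the worst case is 10.
No size-4 selection achieves below 10.

10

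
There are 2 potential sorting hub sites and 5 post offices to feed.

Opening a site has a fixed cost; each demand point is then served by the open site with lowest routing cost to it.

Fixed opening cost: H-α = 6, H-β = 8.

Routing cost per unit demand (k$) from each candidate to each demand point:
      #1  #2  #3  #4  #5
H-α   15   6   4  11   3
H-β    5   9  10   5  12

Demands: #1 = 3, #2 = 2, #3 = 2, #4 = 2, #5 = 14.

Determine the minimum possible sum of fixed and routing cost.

101

Open {H-α, H-β}: assign each demand point to its cheapest open site.
  #1→H-β 3×5=15, #2→H-α 2×6=12, #3→H-α 2×4=8, #4→H-β 2×5=10, #5→H-α 14×3=42
  routing cost 87, fixed 14 → total 101.
Compare {H-α}: routing cost 129 + fixed 6 = 135.
Compare {H-β}: routing cost 231 + fixed 8 = 239.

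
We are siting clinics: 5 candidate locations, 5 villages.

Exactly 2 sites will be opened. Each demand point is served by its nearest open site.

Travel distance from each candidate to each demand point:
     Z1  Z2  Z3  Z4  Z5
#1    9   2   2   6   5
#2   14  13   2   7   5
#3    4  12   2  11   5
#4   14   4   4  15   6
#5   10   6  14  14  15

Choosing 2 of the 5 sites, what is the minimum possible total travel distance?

19

Open {#1, #3}.
  Z1→#3 4, Z2→#1 2, Z3→#1 2, Z4→#1 6, Z5→#1 5  ⇒ total 19.
Compare {#1, #2}: total 24.
Compare {#1, #4}: total 24.
No size-2 selection does better; minimum is 19.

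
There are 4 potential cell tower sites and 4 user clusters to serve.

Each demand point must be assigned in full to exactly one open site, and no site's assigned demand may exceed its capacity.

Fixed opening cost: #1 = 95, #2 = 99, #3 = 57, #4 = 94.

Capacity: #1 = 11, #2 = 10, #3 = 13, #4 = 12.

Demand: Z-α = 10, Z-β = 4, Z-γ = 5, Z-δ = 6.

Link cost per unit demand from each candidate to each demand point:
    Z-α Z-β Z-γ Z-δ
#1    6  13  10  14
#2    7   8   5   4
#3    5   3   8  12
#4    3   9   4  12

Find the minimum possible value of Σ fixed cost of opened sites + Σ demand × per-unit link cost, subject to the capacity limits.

356

Open {#2, #3, #4}; cheapest assignment that respects the capacities:
  #2 (cap 10, load 6): Z-δ — cost 6×4 = 24
  #3 (cap 13, load 9): Z-β, Z-γ — cost 4×3 + 5×8 = 52
  #4 (cap 12, load 10): Z-α — cost 10×3 = 30
  Shipping 106, fixed 250 → total 356.
  Any other capacity-feasible assignment to {#2, #3, #4} ships for at least 106.
Compare {#1, #2, #3}: its best feasible assignment gives total 387.
Compare {#1, #3, #4}: its best feasible assignment gives total 410.
Every other set of open sites that can feasibly serve all demand totals ≥ 387 even under its best assignment. Minimum: 356.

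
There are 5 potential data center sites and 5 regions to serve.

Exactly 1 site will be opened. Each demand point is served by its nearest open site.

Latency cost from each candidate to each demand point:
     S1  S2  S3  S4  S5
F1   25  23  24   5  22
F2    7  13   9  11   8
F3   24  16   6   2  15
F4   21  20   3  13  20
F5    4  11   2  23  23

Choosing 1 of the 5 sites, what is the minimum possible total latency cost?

48

Open {F2}.
  S1→F2 7, S2→F2 13, S3→F2 9, S4→F2 11, S5→F2 8  ⇒ total 48.
Compare {F3}: total 63.
Compare {F5}: total 63.
No size-1 selection does better; minimum is 48.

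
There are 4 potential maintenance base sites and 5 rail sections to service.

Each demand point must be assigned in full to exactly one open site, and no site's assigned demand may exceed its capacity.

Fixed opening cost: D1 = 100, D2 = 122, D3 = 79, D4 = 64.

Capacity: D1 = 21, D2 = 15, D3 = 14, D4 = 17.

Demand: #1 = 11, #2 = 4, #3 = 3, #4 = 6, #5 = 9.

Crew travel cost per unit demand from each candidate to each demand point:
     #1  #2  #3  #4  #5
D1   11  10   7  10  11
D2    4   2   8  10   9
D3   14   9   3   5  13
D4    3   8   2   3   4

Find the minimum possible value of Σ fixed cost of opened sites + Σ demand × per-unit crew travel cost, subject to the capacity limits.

Open {D1, D4}; cheapest assignment that respects the capacities:
  D1 (cap 21, load 16): #2, #3, #5 — cost 4×10 + 3×7 + 9×11 = 160
  D4 (cap 17, load 17): #1, #4 — cost 11×3 + 6×3 = 51
  Shipping 211, fixed 164 → total 375.
  Any other capacity-feasible assignment to {D1, D4} ships for at least 211.
Compare {D2, D3, D4}: its best feasible assignment gives total 380.
Compare {D1, D2, D4}: its best feasible assignment gives total 413.
Every other set of open sites that can feasibly serve all demand totals ≥ 380 even under its best assignment. Minimum: 375.

375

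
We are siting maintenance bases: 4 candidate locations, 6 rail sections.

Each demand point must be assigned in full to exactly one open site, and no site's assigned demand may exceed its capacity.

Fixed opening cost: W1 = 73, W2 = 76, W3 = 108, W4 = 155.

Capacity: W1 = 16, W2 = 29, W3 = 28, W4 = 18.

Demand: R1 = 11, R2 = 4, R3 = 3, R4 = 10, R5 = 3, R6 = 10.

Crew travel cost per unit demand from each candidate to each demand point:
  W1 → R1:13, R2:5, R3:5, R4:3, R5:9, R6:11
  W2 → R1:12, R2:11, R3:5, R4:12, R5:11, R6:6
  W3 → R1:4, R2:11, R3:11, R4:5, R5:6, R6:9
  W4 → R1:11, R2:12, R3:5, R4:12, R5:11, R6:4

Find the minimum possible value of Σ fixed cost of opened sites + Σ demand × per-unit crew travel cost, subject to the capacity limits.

415

Open {W2, W3}; cheapest assignment that respects the capacities:
  W2 (cap 29, load 17): R2, R3, R6 — cost 4×11 + 3×5 + 10×6 = 119
  W3 (cap 28, load 24): R1, R4, R5 — cost 11×4 + 10×5 + 3×6 = 112
  Shipping 231, fixed 184 → total 415.
  Any other capacity-feasible assignment to {W2, W3} ships for at least 231.
Compare {W1, W3}: its best feasible assignment gives total 416.
Compare {W1, W2}: its best feasible assignment gives total 439.
Every other set of open sites that can feasibly serve all demand totals ≥ 416 even under its best assignment. Minimum: 415.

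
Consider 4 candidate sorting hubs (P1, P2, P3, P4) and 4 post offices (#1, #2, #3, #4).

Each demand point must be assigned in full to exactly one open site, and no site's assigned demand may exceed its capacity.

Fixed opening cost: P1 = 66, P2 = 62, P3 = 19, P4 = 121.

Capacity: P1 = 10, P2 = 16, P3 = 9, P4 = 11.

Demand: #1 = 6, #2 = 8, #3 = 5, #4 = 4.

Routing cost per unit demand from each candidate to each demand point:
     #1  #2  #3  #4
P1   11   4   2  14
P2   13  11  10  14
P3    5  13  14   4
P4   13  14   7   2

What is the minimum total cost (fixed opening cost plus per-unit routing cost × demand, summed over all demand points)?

311

Open {P1, P3, P4}; cheapest assignment that respects the capacities:
  P1 (cap 10, load 8): #2 — cost 8×4 = 32
  P3 (cap 9, load 6): #1 — cost 6×5 = 30
  P4 (cap 11, load 9): #3, #4 — cost 5×7 + 4×2 = 43
  Shipping 105, fixed 206 → total 311.
  Any other capacity-feasible assignment to {P1, P3, P4} ships for at least 105.
Compare {P1, P2, P3}: its best feasible assignment gives total 315.
Compare {P2, P3}: its best feasible assignment gives total 333.
Every other set of open sites that can feasibly serve all demand totals ≥ 315 even under its best assignment. Minimum: 311.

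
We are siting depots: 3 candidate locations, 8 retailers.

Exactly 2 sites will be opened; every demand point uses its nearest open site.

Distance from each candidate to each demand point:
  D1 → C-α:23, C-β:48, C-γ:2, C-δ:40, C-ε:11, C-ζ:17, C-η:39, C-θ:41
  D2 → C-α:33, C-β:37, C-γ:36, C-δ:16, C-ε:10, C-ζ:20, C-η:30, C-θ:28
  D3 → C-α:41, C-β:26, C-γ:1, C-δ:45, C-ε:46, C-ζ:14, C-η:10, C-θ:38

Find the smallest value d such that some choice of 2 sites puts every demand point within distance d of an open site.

33

Open {D2, D3}.
  Farthest demand point is C-α at distance 33 (to D2); all others are ≤ 33.
With {D1, D2} the worst case is 37.
With {D1, D3} the worst case is 40.
No size-2 selection achieves below 33.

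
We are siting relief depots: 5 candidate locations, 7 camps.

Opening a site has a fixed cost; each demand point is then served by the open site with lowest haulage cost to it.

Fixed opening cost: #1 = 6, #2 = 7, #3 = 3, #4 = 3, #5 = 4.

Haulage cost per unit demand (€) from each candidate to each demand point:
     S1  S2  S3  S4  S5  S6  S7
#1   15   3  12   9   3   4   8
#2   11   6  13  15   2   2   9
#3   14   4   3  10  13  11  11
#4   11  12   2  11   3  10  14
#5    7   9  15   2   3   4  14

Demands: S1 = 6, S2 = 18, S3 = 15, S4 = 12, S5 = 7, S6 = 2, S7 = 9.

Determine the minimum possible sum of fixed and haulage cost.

260

Open {#1, #2, #4, #5}: assign each demand point to its cheapest open site.
  S1→#5 6×7=42, S2→#1 18×3=54, S3→#4 15×2=30, S4→#5 12×2=24, S5→#2 7×2=14, S6→#2 2×2=4, S7→#1 9×8=72
  haulage cost 240, fixed 20 → total 260.
Compare {#1, #2, #3, #4, #5}: haulage cost 240 + fixed 23 = 263.
Compare {#1, #4, #5}: haulage cost 251 + fixed 13 = 264.
Compare {#1, #3, #4, #5}: haulage cost 251 + fixed 16 = 267.
All other subsets cost ≥ 263. Minimum total cost: 260.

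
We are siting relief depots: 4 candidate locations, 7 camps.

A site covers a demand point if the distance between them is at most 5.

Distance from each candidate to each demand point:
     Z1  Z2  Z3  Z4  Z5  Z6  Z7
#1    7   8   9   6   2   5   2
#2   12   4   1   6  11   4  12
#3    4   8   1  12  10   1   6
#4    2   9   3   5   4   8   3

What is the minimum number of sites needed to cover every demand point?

Coverage sets (demand points within 5 of each site):
  #1: {Z5, Z6, Z7}
  #2: {Z2, Z3, Z6}
  #3: {Z1, Z3, Z6}
  #4: {Z1, Z3, Z4, Z5, Z7}
No single site covers all 7 demand points.
But {#2, #4} covers everything, so the minimum is 2.

2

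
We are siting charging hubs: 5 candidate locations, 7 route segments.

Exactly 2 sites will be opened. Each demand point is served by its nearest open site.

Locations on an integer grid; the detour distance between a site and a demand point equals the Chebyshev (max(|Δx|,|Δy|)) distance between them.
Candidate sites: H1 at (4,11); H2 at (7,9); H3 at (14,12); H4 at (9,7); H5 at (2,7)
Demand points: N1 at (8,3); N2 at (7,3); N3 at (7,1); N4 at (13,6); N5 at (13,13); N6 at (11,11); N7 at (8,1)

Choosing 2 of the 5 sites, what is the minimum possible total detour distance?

28

Open {H3, H4}.
  N1→H4 4, N2→H4 4, N3→H4 6, N4→H4 4, N5→H3 1, N6→H3 3, N7→H4 6  ⇒ total 28.
Compare {H3, H5}: total 33.
Compare {H1, H4}: total 34.
No size-2 selection does better; minimum is 28.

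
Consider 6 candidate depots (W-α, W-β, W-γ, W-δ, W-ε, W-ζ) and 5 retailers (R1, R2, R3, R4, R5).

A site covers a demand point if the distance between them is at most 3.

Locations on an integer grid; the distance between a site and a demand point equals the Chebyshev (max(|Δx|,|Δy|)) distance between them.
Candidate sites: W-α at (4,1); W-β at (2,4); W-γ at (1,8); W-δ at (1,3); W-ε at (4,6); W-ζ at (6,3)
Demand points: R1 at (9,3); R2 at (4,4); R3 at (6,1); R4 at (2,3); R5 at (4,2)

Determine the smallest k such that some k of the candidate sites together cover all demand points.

2

Coverage sets (demand points within 3 of each site):
  W-α: {R2, R3, R4, R5}
  W-β: {R2, R4, R5}
  W-γ: {}
  W-δ: {R2, R4, R5}
  W-ε: {R2, R4}
  W-ζ: {R1, R2, R3, R5}
No single site covers all 5 demand points.
But {W-α, W-ζ} covers everything, so the minimum is 2.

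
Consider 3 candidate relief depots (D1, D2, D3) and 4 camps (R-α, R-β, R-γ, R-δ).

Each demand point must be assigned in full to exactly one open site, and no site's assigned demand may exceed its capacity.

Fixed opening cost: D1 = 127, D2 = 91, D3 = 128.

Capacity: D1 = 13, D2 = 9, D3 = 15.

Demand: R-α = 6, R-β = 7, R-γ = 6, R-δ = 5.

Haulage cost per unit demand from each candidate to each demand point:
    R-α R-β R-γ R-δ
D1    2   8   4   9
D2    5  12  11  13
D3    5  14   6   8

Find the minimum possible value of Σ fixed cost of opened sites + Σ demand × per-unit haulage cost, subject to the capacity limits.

399

Open {D1, D3}; cheapest assignment that respects the capacities:
  D1 (cap 13, load 13): R-α, R-β — cost 6×2 + 7×8 = 68
  D3 (cap 15, load 11): R-γ, R-δ — cost 6×6 + 5×8 = 76
  Shipping 144, fixed 255 → total 399.
  Any other capacity-feasible assignment to {D1, D3} ships for at least 144.
Compare {D1, D2, D3}: its best feasible assignment gives total 490.
Every other set of open sites that can feasibly serve all demand totals ≥ 490 even under its best assignment. Minimum: 399.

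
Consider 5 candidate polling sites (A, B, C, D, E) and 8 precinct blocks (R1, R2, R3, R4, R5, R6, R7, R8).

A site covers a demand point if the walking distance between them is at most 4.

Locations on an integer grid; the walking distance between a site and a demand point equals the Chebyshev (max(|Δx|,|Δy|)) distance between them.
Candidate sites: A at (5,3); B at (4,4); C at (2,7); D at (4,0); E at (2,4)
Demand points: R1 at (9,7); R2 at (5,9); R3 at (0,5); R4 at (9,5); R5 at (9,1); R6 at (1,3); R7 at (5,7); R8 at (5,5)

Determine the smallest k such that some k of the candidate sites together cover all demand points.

2

Coverage sets (demand points within 4 of each site):
  A: {R1, R4, R5, R6, R7, R8}
  B: {R3, R6, R7, R8}
  C: {R2, R3, R6, R7, R8}
  D: {R6}
  E: {R3, R6, R7, R8}
No single site covers all 8 demand points.
But {A, C} covers everything, so the minimum is 2.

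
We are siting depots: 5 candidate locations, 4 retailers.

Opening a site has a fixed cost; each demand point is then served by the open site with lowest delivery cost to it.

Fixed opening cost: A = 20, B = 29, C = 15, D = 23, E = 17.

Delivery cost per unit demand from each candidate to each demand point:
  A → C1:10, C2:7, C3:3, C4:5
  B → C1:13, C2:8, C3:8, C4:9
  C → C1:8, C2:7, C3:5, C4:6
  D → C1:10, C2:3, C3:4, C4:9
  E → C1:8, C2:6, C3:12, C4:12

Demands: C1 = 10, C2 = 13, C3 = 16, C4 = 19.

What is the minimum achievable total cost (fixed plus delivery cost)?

320

Open {A, C, D}: assign each demand point to its cheapest open site.
  C1→C 10×8=80, C2→D 13×3=39, C3→A 16×3=48, C4→A 19×5=95
  delivery cost 262, fixed 58 → total 320.
Compare {A, D, E}: delivery cost 262 + fixed 60 = 322.
Compare {A, D}: delivery cost 282 + fixed 43 = 325.
Compare {C, D}: delivery cost 297 + fixed 38 = 335.
All other subsets cost ≥ 322. Minimum total cost: 320.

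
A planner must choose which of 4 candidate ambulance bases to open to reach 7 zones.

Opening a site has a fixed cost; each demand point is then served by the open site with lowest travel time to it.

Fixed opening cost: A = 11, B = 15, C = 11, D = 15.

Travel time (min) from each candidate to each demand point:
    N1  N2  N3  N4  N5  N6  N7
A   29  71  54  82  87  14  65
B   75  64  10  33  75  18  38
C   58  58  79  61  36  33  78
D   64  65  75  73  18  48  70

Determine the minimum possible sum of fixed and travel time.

247

Open {A, B, D}: assign each demand point to its cheapest open site.
  N1→A 29, N2→B 64, N3→B 10, N4→B 33, N5→D 18, N6→A 14, N7→B 38
  travel time 206, fixed 41 → total 247.
Compare {A, B, C, D}: travel time 200 + fixed 52 = 252.
Compare {A, B, C}: travel time 218 + fixed 37 = 255.
Compare {B, C, D}: travel time 233 + fixed 41 = 274.
All other subsets cost ≥ 252. Minimum total cost: 247.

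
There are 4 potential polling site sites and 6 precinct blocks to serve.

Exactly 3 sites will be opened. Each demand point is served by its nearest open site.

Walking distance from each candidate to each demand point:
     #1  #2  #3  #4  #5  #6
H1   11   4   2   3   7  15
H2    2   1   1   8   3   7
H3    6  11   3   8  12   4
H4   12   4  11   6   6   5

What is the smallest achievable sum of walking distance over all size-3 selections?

Open {H1, H2, H3}.
  #1→H2 2, #2→H2 1, #3→H2 1, #4→H1 3, #5→H2 3, #6→H3 4  ⇒ total 14.
Compare {H1, H2, H4}: total 15.
Compare {H2, H3, H4}: total 17.
No size-3 selection does better; minimum is 14.

14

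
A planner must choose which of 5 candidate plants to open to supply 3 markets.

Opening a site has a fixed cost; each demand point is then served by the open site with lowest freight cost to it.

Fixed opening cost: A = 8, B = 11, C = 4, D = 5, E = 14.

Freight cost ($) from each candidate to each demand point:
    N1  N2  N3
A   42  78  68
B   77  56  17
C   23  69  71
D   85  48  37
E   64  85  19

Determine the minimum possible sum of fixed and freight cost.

108

Open {B, C, D}: assign each demand point to its cheapest open site.
  N1→C 23, N2→D 48, N3→B 17
  freight cost 88, fixed 20 → total 108.
Compare {B, C}: freight cost 96 + fixed 15 = 111.
Compare {C, D, E}: freight cost 90 + fixed 23 = 113.
Compare {A, B, C, D}: freight cost 88 + fixed 28 = 116.
All other subsets cost ≥ 111. Minimum total cost: 108.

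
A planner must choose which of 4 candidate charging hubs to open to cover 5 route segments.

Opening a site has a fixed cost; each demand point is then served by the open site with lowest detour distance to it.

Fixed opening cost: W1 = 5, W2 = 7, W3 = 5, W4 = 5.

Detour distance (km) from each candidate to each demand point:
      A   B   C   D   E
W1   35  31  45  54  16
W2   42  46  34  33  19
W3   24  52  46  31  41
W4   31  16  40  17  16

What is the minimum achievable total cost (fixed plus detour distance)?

123

Open {W3, W4}: assign each demand point to its cheapest open site.
  A→W3 24, B→W4 16, C→W4 40, D→W4 17, E→W4 16
  detour distance 113, fixed 10 → total 123.
Compare {W2, W3, W4}: detour distance 107 + fixed 17 = 124.
Compare {W4}: detour distance 120 + fixed 5 = 125.
Compare {W2, W4}: detour distance 114 + fixed 12 = 126.
All other subsets cost ≥ 124. Minimum total cost: 123.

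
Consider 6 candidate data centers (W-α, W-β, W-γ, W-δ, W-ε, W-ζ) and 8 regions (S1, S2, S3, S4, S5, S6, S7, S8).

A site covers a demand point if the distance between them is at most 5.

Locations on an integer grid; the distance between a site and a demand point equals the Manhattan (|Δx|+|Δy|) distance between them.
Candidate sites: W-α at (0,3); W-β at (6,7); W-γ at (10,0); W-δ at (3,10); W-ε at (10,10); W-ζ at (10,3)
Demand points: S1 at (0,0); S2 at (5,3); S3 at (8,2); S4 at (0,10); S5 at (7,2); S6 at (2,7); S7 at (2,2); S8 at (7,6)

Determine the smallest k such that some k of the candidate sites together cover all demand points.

Coverage sets (demand points within 5 of each site):
  W-α: {S1, S2, S7}
  W-β: {S2, S6, S8}
  W-γ: {S3, S5}
  W-δ: {S4, S6}
  W-ε: {}
  W-ζ: {S2, S3, S5}
No 3 sites suffice: every size-3 union leaves at least one demand point uncovered.
But {W-α, W-β, W-γ, W-δ} covers everything, so the minimum is 4.

4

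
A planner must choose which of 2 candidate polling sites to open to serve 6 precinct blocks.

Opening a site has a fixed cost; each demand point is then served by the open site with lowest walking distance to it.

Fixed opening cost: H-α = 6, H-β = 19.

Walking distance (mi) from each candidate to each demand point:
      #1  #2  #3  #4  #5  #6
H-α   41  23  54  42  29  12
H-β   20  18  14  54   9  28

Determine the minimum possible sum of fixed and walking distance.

Open {H-α, H-β}: assign each demand point to its cheapest open site.
  #1→H-β 20, #2→H-β 18, #3→H-β 14, #4→H-α 42, #5→H-β 9, #6→H-α 12
  walking distance 115, fixed 25 → total 140.
Compare {H-β}: walking distance 143 + fixed 19 = 162.
Compare {H-α}: walking distance 201 + fixed 6 = 207.

140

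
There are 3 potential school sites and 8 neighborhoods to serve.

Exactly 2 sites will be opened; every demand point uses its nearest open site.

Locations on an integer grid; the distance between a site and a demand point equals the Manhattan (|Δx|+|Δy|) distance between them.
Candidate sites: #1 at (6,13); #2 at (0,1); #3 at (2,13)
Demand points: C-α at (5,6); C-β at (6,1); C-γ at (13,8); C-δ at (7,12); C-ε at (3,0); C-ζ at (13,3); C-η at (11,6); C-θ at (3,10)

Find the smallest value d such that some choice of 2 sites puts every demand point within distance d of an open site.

15

Open {#1, #2}.
  Farthest demand point is C-ζ at distance 15 (to #2); all others are ≤ 15.
With {#2, #3} the worst case is 16.
With {#1, #3} the worst case is 17.
No size-2 selection achieves below 15.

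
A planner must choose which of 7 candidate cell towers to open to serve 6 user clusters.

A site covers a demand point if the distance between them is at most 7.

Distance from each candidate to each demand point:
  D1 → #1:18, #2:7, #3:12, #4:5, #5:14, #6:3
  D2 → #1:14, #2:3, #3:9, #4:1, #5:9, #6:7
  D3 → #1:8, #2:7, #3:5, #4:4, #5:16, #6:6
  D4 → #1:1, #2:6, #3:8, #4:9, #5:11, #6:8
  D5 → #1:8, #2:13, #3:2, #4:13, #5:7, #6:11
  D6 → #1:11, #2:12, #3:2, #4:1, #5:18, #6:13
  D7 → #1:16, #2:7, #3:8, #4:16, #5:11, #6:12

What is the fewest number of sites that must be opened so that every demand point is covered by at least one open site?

3

Coverage sets (demand points within 7 of each site):
  D1: {#2, #4, #6}
  D2: {#2, #4, #6}
  D3: {#2, #3, #4, #6}
  D4: {#1, #2}
  D5: {#3, #5}
  D6: {#3, #4}
  D7: {#2}
No 2 sites suffice: every size-2 union leaves at least one demand point uncovered.
But {D1, D4, D5} covers everything, so the minimum is 3.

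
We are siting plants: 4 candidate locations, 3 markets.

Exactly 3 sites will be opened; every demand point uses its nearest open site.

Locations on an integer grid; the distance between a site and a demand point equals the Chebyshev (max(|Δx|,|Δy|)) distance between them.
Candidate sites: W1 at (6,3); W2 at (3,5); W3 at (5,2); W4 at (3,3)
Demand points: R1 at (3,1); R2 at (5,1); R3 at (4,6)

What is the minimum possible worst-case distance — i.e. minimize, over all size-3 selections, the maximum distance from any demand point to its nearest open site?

Open {W1, W2, W3}.
  Farthest demand point is R1 at distance 2 (to W3); all others are ≤ 2.
With {W1, W2, W4} the worst case is 2.
With {W2, W3, W4} the worst case is 2.
No size-3 selection achieves below 2.

2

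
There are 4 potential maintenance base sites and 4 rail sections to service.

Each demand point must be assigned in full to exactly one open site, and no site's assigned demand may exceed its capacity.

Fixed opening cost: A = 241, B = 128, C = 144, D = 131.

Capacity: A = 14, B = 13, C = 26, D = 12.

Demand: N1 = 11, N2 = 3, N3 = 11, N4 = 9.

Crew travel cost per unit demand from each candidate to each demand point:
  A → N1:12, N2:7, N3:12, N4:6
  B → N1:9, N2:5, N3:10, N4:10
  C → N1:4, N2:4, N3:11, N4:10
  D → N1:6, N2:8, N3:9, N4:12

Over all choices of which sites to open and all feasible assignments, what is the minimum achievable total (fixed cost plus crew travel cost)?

520

Open {C, D}; cheapest assignment that respects the capacities:
  C (cap 26, load 23): N1, N2, N4 — cost 11×4 + 3×4 + 9×10 = 146
  D (cap 12, load 11): N3 — cost 11×9 = 99
  Shipping 245, fixed 275 → total 520.
  Any other capacity-feasible assignment to {C, D} ships for at least 245.
Compare {B, C}: its best feasible assignment gives total 528.
Compare {A, C}: its best feasible assignment gives total 616.
Every other set of open sites that can feasibly serve all demand totals ≥ 528 even under its best assignment. Minimum: 520.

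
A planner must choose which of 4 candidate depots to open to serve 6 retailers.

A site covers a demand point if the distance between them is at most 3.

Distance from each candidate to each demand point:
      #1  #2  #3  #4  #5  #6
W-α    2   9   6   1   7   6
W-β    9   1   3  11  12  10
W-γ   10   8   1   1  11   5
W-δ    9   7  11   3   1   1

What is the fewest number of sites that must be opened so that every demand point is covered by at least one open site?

Coverage sets (demand points within 3 of each site):
  W-α: {#1, #4}
  W-β: {#2, #3}
  W-γ: {#3, #4}
  W-δ: {#4, #5, #6}
No 2 sites suffice: every size-2 union leaves at least one demand point uncovered.
But {W-α, W-β, W-δ} covers everything, so the minimum is 3.

3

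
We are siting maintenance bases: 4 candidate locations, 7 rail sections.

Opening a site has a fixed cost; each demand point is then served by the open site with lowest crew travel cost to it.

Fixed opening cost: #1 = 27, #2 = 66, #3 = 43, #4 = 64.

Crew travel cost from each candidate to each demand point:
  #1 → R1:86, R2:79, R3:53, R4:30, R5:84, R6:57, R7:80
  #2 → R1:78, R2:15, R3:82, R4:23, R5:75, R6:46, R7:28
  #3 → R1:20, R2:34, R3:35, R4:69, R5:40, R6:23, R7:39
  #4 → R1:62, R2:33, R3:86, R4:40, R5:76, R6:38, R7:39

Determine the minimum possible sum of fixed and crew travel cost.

Open {#1, #3}: assign each demand point to its cheapest open site.
  R1→#3 20, R2→#3 34, R3→#3 35, R4→#1 30, R5→#3 40, R6→#3 23, R7→#3 39
  crew travel cost 221, fixed 70 → total 291.
Compare {#2, #3}: crew travel cost 184 + fixed 109 = 293.
Compare {#3}: crew travel cost 260 + fixed 43 = 303.
Compare {#1, #2, #3}: crew travel cost 184 + fixed 136 = 320.
All other subsets cost ≥ 293. Minimum total cost: 291.

291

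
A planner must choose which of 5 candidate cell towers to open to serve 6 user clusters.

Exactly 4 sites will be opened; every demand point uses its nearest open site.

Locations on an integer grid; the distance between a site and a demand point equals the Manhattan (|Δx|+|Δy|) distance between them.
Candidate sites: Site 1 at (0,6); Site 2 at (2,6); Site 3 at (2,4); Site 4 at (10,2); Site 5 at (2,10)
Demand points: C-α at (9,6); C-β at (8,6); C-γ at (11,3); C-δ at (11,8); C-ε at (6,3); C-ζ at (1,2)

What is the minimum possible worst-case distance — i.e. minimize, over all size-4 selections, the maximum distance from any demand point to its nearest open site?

Open {Site 1, Site 2, Site 3, Site 4}.
  Farthest demand point is C-δ at distance 7 (to Site 4); all others are ≤ 7.
With {Site 1, Site 2, Site 4, Site 5} the worst case is 7.
With {Site 1, Site 3, Site 4, Site 5} the worst case is 7.
No size-4 selection achieves below 7.

7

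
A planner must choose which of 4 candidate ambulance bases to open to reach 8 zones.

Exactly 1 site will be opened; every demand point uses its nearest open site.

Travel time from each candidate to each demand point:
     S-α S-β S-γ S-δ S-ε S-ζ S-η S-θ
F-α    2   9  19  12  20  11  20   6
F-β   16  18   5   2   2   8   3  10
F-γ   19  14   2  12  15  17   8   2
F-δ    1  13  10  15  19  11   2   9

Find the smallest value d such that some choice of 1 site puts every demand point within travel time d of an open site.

18

Open {F-β}.
  Farthest demand point is S-β at travel time 18 (to F-β); all others are ≤ 18.
With {F-γ} the worst case is 19.
With {F-δ} the worst case is 19.
No size-1 selection achieves below 18.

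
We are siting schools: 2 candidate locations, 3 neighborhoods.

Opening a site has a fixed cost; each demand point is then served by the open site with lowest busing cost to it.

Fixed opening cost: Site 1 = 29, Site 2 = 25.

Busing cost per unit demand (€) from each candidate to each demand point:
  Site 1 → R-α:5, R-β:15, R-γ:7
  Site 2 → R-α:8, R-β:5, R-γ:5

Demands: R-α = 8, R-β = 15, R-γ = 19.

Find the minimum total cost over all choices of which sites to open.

259

Open {Site 2}: assign each demand point to its cheapest open site.
  R-α→Site 2 8×8=64, R-β→Site 2 15×5=75, R-γ→Site 2 19×5=95
  busing cost 234, fixed 25 → total 259.
Compare {Site 1, Site 2}: busing cost 210 + fixed 54 = 264.
Compare {Site 1}: busing cost 398 + fixed 29 = 427.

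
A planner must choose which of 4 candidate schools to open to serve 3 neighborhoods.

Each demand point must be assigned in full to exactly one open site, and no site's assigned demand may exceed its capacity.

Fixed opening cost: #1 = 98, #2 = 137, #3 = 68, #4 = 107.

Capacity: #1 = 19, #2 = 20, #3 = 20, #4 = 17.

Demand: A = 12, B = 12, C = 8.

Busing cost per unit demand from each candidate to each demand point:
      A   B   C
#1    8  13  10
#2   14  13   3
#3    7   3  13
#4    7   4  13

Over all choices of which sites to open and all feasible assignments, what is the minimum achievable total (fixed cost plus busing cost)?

Open {#3, #4}; cheapest assignment that respects the capacities:
  #3 (cap 20, load 20): B, C — cost 12×3 + 8×13 = 140
  #4 (cap 17, load 12): A — cost 12×7 = 84
  Shipping 224, fixed 175 → total 399.
  Any other capacity-feasible assignment to {#3, #4} ships for at least 224.
Compare {#1, #3}: its best feasible assignment gives total 402.
Compare {#2, #3}: its best feasible assignment gives total 433.
Every other set of open sites that can feasibly serve all demand totals ≥ 402 even under its best assignment. Minimum: 399.

399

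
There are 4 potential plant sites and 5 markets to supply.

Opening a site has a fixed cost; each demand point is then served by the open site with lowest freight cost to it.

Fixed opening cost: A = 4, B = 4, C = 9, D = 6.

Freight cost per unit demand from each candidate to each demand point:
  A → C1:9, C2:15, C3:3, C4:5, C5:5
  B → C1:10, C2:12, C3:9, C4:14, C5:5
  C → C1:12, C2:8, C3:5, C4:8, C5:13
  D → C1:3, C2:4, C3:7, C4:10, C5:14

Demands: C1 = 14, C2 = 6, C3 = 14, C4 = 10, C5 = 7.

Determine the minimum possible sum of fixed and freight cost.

Open {A, D}: assign each demand point to its cheapest open site.
  C1→D 14×3=42, C2→D 6×4=24, C3→A 14×3=42, C4→A 10×5=50, C5→A 7×5=35
  freight cost 193, fixed 10 → total 203.
Compare {A, B, D}: freight cost 193 + fixed 14 = 207.
Compare {A, C, D}: freight cost 193 + fixed 19 = 212.
Compare {A, B, C, D}: freight cost 193 + fixed 23 = 216.
All other subsets cost ≥ 207. Minimum total cost: 203.

203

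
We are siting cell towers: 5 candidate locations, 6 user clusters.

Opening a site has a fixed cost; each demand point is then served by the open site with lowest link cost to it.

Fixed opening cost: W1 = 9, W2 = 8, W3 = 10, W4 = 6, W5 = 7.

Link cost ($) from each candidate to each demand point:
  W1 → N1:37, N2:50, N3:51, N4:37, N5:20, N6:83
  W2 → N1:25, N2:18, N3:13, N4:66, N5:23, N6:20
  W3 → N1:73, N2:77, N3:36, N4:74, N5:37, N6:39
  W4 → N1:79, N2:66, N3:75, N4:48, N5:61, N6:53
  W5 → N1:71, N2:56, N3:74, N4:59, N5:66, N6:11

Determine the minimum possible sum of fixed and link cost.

Open {W1, W2, W5}: assign each demand point to its cheapest open site.
  N1→W2 25, N2→W2 18, N3→W2 13, N4→W1 37, N5→W1 20, N6→W5 11
  link cost 124, fixed 24 → total 148.
Compare {W1, W2}: link cost 133 + fixed 17 = 150.
Compare {W1, W2, W4, W5}: link cost 124 + fixed 30 = 154.
Compare {W1, W2, W4}: link cost 133 + fixed 23 = 156.
All other subsets cost ≥ 150. Minimum total cost: 148.

148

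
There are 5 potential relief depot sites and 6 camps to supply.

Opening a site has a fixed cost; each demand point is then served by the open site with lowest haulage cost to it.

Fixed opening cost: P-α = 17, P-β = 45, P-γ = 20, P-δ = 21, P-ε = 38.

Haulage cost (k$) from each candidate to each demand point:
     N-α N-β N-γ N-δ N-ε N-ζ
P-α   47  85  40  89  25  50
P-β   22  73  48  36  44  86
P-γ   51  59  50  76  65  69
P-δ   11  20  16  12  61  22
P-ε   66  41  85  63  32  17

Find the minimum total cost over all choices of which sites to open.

Open {P-α, P-δ}: assign each demand point to its cheapest open site.
  N-α→P-δ 11, N-β→P-δ 20, N-γ→P-δ 16, N-δ→P-δ 12, N-ε→P-α 25, N-ζ→P-δ 22
  haulage cost 106, fixed 38 → total 144.
Compare {P-δ}: haulage cost 142 + fixed 21 = 163.
Compare {P-α, P-γ, P-δ}: haulage cost 106 + fixed 58 = 164.
Compare {P-δ, P-ε}: haulage cost 108 + fixed 59 = 167.
All other subsets cost ≥ 163. Minimum total cost: 144.

144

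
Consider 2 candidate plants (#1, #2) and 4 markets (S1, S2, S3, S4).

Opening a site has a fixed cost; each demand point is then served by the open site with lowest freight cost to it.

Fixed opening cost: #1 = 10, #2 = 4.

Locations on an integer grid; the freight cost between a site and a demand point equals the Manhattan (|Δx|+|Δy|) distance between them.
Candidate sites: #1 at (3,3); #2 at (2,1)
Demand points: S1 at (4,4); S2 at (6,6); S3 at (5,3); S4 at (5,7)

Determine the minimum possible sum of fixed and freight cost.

26

Open {#1}: assign each demand point to its cheapest open site.
  S1→#1 2, S2→#1 6, S3→#1 2, S4→#1 6
  freight cost 16, fixed 10 → total 26.
Compare {#1, #2}: freight cost 16 + fixed 14 = 30.
Compare {#2}: freight cost 28 + fixed 4 = 32.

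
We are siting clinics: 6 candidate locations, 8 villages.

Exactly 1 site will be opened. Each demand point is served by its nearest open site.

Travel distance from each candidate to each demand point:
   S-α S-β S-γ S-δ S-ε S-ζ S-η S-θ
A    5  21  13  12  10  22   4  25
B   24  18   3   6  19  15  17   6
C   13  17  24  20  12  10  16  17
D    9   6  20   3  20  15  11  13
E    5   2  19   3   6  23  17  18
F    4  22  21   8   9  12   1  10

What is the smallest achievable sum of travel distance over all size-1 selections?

87

Open {F}.
  S-α→F 4, S-β→F 22, S-γ→F 21, S-δ→F 8, S-ε→F 9, S-ζ→F 12, S-η→F 1, S-θ→F 10  ⇒ total 87.
Compare {E}: total 93.
Compare {D}: total 97.
No size-1 selection does better; minimum is 87.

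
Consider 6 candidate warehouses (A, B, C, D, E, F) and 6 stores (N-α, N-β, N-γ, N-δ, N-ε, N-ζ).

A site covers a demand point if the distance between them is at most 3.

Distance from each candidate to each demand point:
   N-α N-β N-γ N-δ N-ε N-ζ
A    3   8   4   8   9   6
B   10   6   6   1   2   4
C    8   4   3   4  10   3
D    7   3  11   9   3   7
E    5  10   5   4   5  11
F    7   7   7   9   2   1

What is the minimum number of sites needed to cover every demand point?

4

Coverage sets (demand points within 3 of each site):
  A: {N-α}
  B: {N-δ, N-ε}
  C: {N-γ, N-ζ}
  D: {N-β, N-ε}
  E: {}
  F: {N-ε, N-ζ}
No 3 sites suffice: every size-3 union leaves at least one demand point uncovered.
But {A, B, C, D} covers everything, so the minimum is 4.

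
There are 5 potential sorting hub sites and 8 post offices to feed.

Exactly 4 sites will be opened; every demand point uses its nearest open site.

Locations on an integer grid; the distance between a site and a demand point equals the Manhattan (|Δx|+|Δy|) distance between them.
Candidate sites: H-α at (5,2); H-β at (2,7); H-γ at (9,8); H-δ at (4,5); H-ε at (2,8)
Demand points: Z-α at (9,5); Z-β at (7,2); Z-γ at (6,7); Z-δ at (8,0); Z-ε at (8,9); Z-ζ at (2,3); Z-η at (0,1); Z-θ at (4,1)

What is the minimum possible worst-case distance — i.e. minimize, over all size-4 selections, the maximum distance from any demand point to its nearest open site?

Open {H-α, H-β, H-γ, H-δ}.
  Farthest demand point is Z-η at distance 6 (to H-α); all others are ≤ 6.
With {H-α, H-β, H-γ, H-ε} the worst case is 6.
With {H-α, H-γ, H-δ, H-ε} the worst case is 6.
No size-4 selection achieves below 6.

6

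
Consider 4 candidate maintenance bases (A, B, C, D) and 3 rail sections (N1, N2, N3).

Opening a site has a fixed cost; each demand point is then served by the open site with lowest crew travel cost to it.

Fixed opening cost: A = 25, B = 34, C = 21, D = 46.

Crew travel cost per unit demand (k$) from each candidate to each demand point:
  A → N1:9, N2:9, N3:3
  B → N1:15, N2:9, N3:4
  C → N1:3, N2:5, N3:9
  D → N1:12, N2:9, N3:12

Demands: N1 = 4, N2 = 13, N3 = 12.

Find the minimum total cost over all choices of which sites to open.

159

Open {A, C}: assign each demand point to its cheapest open site.
  N1→C 4×3=12, N2→C 13×5=65, N3→A 12×3=36
  crew travel cost 113, fixed 46 → total 159.
Compare {B, C}: crew travel cost 125 + fixed 55 = 180.
Compare {A, B, C}: crew travel cost 113 + fixed 80 = 193.
Compare {A, C, D}: crew travel cost 113 + fixed 92 = 205.
All other subsets cost ≥ 180. Minimum total cost: 159.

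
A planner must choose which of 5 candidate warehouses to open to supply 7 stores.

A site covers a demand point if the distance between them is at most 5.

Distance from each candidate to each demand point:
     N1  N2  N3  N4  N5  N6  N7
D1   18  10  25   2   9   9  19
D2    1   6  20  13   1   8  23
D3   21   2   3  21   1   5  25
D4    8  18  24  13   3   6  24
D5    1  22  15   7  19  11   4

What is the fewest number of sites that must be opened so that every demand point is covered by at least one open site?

3

Coverage sets (demand points within 5 of each site):
  D1: {N4}
  D2: {N1, N5}
  D3: {N2, N3, N5, N6}
  D4: {N5}
  D5: {N1, N7}
No 2 sites suffice: every size-2 union leaves at least one demand point uncovered.
But {D1, D3, D5} covers everything, so the minimum is 3.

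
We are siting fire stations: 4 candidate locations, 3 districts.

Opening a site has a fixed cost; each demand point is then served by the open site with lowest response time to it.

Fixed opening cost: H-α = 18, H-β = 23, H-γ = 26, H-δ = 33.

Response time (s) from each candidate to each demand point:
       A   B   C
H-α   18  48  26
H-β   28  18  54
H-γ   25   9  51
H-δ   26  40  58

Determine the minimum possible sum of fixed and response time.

Open {H-α, H-γ}: assign each demand point to its cheapest open site.
  A→H-α 18, B→H-γ 9, C→H-α 26
  response time 53, fixed 44 → total 97.
Compare {H-α, H-β}: response time 62 + fixed 41 = 103.
Compare {H-α}: response time 92 + fixed 18 = 110.
Compare {H-γ}: response time 85 + fixed 26 = 111.
All other subsets cost ≥ 103. Minimum total cost: 97.

97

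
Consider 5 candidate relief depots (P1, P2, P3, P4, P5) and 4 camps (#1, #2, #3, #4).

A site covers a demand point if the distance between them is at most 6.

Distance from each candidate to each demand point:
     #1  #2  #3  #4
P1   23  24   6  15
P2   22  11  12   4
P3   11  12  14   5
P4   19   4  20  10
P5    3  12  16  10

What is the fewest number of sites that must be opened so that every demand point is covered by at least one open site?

Coverage sets (demand points within 6 of each site):
  P1: {#3}
  P2: {#4}
  P3: {#4}
  P4: {#2}
  P5: {#1}
No 3 sites suffice: every size-3 union leaves at least one demand point uncovered.
But {P1, P2, P4, P5} covers everything, so the minimum is 4.

4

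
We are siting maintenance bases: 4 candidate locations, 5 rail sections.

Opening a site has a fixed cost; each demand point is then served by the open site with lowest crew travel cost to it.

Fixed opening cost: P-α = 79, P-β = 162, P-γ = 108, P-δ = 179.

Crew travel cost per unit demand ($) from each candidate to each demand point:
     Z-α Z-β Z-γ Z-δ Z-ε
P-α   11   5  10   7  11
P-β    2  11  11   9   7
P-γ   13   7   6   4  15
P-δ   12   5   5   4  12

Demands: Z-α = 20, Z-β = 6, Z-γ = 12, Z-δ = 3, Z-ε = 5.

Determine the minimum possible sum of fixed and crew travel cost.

462

Open {P-β}: assign each demand point to its cheapest open site.
  Z-α→P-β 20×2=40, Z-β→P-β 6×11=66, Z-γ→P-β 12×11=132, Z-δ→P-β 3×9=27, Z-ε→P-β 5×7=35
  crew travel cost 300, fixed 162 → total 462.
Compare {P-β, P-γ}: crew travel cost 201 + fixed 270 = 471.
Compare {P-α, P-β}: crew travel cost 246 + fixed 241 = 487.
Compare {P-β, P-δ}: crew travel cost 177 + fixed 341 = 518.
All other subsets cost ≥ 471. Minimum total cost: 462.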